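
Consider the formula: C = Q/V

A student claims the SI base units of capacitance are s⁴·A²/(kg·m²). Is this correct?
Units of each symbol in C = Q/V:
  Q (charge, in coulombs): s·A
  V (voltage, in volts): kg·m²/(s³·A)  → in the denominator, contributes s³·A/(kg·m²)

Multiplying the contributions: [s·A] · [s³·A/(kg·m²)]
Adding exponents of each base unit: kg: -1, m: -2, s: 4, A: 2
SI base units of capacitance: s⁴·A²/(kg·m²)

The claimed units s⁴·A²/(kg·m²) match the derived units, so the claim is correct.

Answer: Yes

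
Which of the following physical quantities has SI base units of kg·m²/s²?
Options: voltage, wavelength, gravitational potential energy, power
Checking the SI base units of each option:
  voltage (V = IR): kg·m²/(s³·A)  ✗
  wavelength (λ = v/f): m  ✗
  gravitational potential energy (U = -GMm/r): kg·m²/s²  ✓ matches
  power (P = W/t): kg·m²/s³  ✗

Only gravitational potential energy has units kg·m²/s².

Answer: gravitational potential energy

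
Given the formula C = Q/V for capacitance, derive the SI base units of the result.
Units of each symbol in C = Q/V:
  Q (charge, in coulombs): s·A
  V (voltage, in volts): kg·m²/(s³·A)  → in the denominator, contributes s³·A/(kg·m²)

Multiplying the contributions: [s·A] · [s³·A/(kg·m²)]
Adding exponents of each base unit: kg: -1, m: -2, s: 4, A: 2
SI base units of capacitance: s⁴·A²/(kg·m²)

Answer: s⁴·A²/(kg·m²)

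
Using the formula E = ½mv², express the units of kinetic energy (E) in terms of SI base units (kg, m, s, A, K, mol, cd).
Units of each symbol in E = ½mv²:
  m (mass): kg
  v (speed): m/s  → to the power 2, contributes m²/s²
  The factor ½ is dimensionless.

Multiplying the contributions: [kg] · [m²/s²]
Adding exponents of each base unit: kg: 1, m: 2, s: -2
SI base units of kinetic energy: kg·m²/s²

Answer: kg·m²/s²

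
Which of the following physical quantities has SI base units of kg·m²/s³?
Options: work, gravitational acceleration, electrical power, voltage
Checking the SI base units of each option:
  work (W = Fd): kg·m²/s²  ✗
  gravitational acceleration (g = GM/r²): m/s²  ✗
  electrical power (P = IV): kg·m²/s³  ✓ matches
  voltage (V = IR): kg·m²/(s³·A)  ✗

Only electrical power has units kg·m²/s³.

Answer: electrical power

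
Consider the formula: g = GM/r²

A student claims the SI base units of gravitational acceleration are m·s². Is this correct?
Units of each symbol in g = GM/r²:
  G (gravitational constant): m³/(kg·s²)
  M (mass): kg
  r (distance): m  → to the power 2 in the denominator, contributes 1/m²

Multiplying the contributions: [m³/(kg·s²)] · [kg] · [1/m²]
Adding exponents of each base unit: m: 1, s: -2
SI base units of gravitational acceleration: m/s²

The claimed units m·s² (exponents m: 1, s: 2) do not match the derived units m/s² (exponents m: 1, s: -2), so the claim is incorrect.

Answer: No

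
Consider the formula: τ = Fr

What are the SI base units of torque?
Units of each symbol in τ = Fr:
  F (force): kg·m/s²
  r (lever arm): m

Multiplying the contributions: [kg·m/s²] · [m]
Adding exponents of each base unit: kg: 1, m: 2, s: -2
SI base units of torque: kg·m²/s²

Answer: kg·m²/s²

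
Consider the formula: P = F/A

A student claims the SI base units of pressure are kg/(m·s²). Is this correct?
Units of each symbol in P = F/A:
  F (force): kg·m/s²
  A (area): m²  → in the denominator, contributes 1/m²

Multiplying the contributions: [kg·m/s²] · [1/m²]
Adding exponents of each base unit: kg: 1, m: -1, s: -2
SI base units of pressure: kg/(m·s²)

The claimed units kg/(m·s²) match the derived units, so the claim is correct.

Answer: Yes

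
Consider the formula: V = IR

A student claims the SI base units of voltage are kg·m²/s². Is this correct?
Units of each symbol in V = IR:
  I (current): A
  R (resistance, in ohms): kg·m²/(s³·A²)

Multiplying the contributions: [A] · [kg·m²/(s³·A²)]
Adding exponents of each base unit: kg: 1, m: 2, s: -3, A: -1
SI base units of voltage: kg·m²/(s³·A)

The claimed units kg·m²/s² (exponents kg: 1, m: 2, s: -2) do not match the derived units kg·m²/(s³·A) (exponents kg: 1, m: 2, s: -3, A: -1), so the claim is incorrect.

Answer: No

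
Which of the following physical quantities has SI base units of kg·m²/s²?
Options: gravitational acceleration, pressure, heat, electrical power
Checking the SI base units of each option:
  gravitational acceleration (g = GM/r²): m/s²  ✗
  pressure (P = F/A): kg/(m·s²)  ✗
  heat (Q = mcΔT): kg·m²/s²  ✓ matches
  electrical power (P = IV): kg·m²/s³  ✗

Only heat has units kg·m²/s².

Answer: heat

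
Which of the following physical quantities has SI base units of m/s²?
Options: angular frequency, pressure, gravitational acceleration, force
Checking the SI base units of each option:
  angular frequency (ω = 2πf): 1/s  ✗
  pressure (P = F/A): kg/(m·s²)  ✗
  gravitational acceleration (g = GM/r²): m/s²  ✓ matches
  force (F = ma): kg·m/s²  ✗

Only gravitational acceleration has units m/s².

Answer: gravitational acceleration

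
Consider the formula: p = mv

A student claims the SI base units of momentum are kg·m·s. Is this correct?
Units of each symbol in p = mv:
  m (mass): kg
  v (velocity): m/s

Multiplying the contributions: [kg] · [m/s]
Adding exponents of each base unit: kg: 1, m: 1, s: -1
SI base units of momentum: kg·m/s

The claimed units kg·m·s (exponents kg: 1, m: 1, s: 1) do not match the derived units kg·m/s (exponents kg: 1, m: 1, s: -1), so the claim is incorrect.

Answer: No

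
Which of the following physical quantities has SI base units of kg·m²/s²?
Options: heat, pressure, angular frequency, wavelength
Checking the SI base units of each option:
  heat (Q = mcΔT): kg·m²/s²  ✓ matches
  pressure (P = F/A): kg/(m·s²)  ✗
  angular frequency (ω = 2πf): 1/s  ✗
  wavelength (λ = v/f): m  ✗

Only heat has units kg·m²/s².

Answer: heat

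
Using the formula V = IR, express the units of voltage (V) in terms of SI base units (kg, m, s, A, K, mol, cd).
Units of each symbol in V = IR:
  I (current): A
  R (resistance, in ohms): kg·m²/(s³·A²)

Multiplying the contributions: [A] · [kg·m²/(s³·A²)]
Adding exponents of each base unit: kg: 1, m: 2, s: -3, A: -1
SI base units of voltage: kg·m²/(s³·A)

Answer: kg·m²/(s³·A)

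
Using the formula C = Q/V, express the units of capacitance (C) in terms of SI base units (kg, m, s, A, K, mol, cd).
Units of each symbol in C = Q/V:
  Q (charge, in coulombs): s·A
  V (voltage, in volts): kg·m²/(s³·A)  → in the denominator, contributes s³·A/(kg·m²)

Multiplying the contributions: [s·A] · [s³·A/(kg·m²)]
Adding exponents of each base unit: kg: -1, m: -2, s: 4, A: 2
SI base units of capacitance: s⁴·A²/(kg·m²)

Answer: s⁴·A²/(kg·m²)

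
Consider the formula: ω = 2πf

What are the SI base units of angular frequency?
Units of each symbol in ω = 2πf:
  f (frequency): 1/s
  The factor 2π is dimensionless.

Multiplying the contributions: [1/s]
Adding exponents of each base unit: s: -1
SI base units of angular frequency: 1/s

Answer: 1/s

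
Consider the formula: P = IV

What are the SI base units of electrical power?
Units of each symbol in P = IV:
  I (current): A
  V (voltage, in volts): kg·m²/(s³·A)

Multiplying the contributions: [A] · [kg·m²/(s³·A)]
Adding exponents of each base unit: kg: 1, m: 2, s: -3
SI base units of electrical power: kg·m²/s³

Answer: kg·m²/s³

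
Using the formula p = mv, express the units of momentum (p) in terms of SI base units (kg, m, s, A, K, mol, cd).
Units of each symbol in p = mv:
  m (mass): kg
  v (velocity): m/s

Multiplying the contributions: [kg] · [m/s]
Adding exponents of each base unit: kg: 1, m: 1, s: -1
SI base units of momentum: kg·m/s

Answer: kg·m/s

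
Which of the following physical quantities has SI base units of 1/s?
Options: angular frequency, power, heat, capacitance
Checking the SI base units of each option:
  angular frequency (ω = 2πf): 1/s  ✓ matches
  power (P = W/t): kg·m²/s³  ✗
  heat (Q = mcΔT): kg·m²/s²  ✗
  capacitance (C = Q/V): s⁴·A²/(kg·m²)  ✗

Only angular frequency has units 1/s.

Answer: angular frequency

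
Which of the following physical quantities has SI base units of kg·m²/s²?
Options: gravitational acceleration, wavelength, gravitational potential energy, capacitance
Checking the SI base units of each option:
  gravitational acceleration (g = GM/r²): m/s²  ✗
  wavelength (λ = v/f): m  ✗
  gravitational potential energy (U = -GMm/r): kg·m²/s²  ✓ matches
  capacitance (C = Q/V): s⁴·A²/(kg·m²)  ✗

Only gravitational potential energy has units kg·m²/s².

Answer: gravitational potential energy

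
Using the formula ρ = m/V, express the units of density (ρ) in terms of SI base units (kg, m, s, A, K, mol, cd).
Units of each symbol in ρ = m/V:
  m (mass): kg
  V (volume): m³  → in the denominator, contributes 1/m³

Multiplying the contributions: [kg] · [1/m³]
Adding exponents of each base unit: kg: 1, m: -3
SI base units of density: kg/m³

Answer: kg/m³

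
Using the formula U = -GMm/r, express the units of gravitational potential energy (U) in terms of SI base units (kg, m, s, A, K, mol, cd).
Units of each symbol in U = -GMm/r:
  G (gravitational constant): m³/(kg·s²)
  M (mass): kg
  m (mass): kg
  r (distance): m  → in the denominator, contributes 1/m
  The minus sign does not affect the units.

Multiplying the contributions: [m³/(kg·s²)] · [kg] · [kg] · [1/m]
Adding exponents of each base unit: kg: 1, m: 2, s: -2
SI base units of gravitational potential energy: kg·m²/s²

Answer: kg·m²/s²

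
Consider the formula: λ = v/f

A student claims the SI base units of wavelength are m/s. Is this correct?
Units of each symbol in λ = v/f:
  v (wave speed): m/s
  f (frequency): 1/s  → in the denominator, contributes s

Multiplying the contributions: [m/s] · [s]
Adding exponents of each base unit: m: 1
SI base units of wavelength: m

The claimed units m/s (exponents m: 1, s: -1) do not match the derived units m (exponents m: 1), so the claim is incorrect.

Answer: No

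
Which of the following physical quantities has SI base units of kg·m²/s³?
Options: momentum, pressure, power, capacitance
Checking the SI base units of each option:
  momentum (p = mv): kg·m/s  ✗
  pressure (P = F/A): kg/(m·s²)  ✗
  power (P = W/t): kg·m²/s³  ✓ matches
  capacitance (C = Q/V): s⁴·A²/(kg·m²)  ✗

Only power has units kg·m²/s³.

Answer: power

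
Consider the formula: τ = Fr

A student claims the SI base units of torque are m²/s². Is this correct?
Units of each symbol in τ = Fr:
  F (force): kg·m/s²
  r (lever arm): m

Multiplying the contributions: [kg·m/s²] · [m]
Adding exponents of each base unit: kg: 1, m: 2, s: -2
SI base units of torque: kg·m²/s²

The claimed units m²/s² (exponents m: 2, s: -2) do not match the derived units kg·m²/s² (exponents kg: 1, m: 2, s: -2), so the claim is incorrect.

Answer: No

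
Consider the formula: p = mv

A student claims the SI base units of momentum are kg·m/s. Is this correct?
Units of each symbol in p = mv:
  m (mass): kg
  v (velocity): m/s

Multiplying the contributions: [kg] · [m/s]
Adding exponents of each base unit: kg: 1, m: 1, s: -1
SI base units of momentum: kg·m/s

The claimed units kg·m/s match the derived units, so the claim is correct.

Answer: Yes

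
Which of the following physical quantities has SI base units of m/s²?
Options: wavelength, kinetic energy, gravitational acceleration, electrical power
Checking the SI base units of each option:
  wavelength (λ = v/f): m  ✗
  kinetic energy (E = ½mv²): kg·m²/s²  ✗
  gravitational acceleration (g = GM/r²): m/s²  ✓ matches
  electrical power (P = IV): kg·m²/s³  ✗

Only gravitational acceleration has units m/s².

Answer: gravitational acceleration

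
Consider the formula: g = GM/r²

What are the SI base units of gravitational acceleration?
Units of each symbol in g = GM/r²:
  G (gravitational constant): m³/(kg·s²)
  M (mass): kg
  r (distance): m  → to the power 2 in the denominator, contributes 1/m²

Multiplying the contributions: [m³/(kg·s²)] · [kg] · [1/m²]
Adding exponents of each base unit: m: 1, s: -2
SI base units of gravitational acceleration: m/s²

Answer: m/s²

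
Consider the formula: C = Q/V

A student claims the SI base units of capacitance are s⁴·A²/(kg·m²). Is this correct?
Units of each symbol in C = Q/V:
  Q (charge, in coulombs): s·A
  V (voltage, in volts): kg·m²/(s³·A)  → in the denominator, contributes s³·A/(kg·m²)

Multiplying the contributions: [s·A] · [s³·A/(kg·m²)]
Adding exponents of each base unit: kg: -1, m: -2, s: 4, A: 2
SI base units of capacitance: s⁴·A²/(kg·m²)

The claimed units s⁴·A²/(kg·m²) match the derived units, so the claim is correct.

Answer: Yes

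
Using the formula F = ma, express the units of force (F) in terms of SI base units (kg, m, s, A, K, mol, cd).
Units of each symbol in F = ma:
  m (mass): kg
  a (acceleration): m/s²

Multiplying the contributions: [kg] · [m/s²]
Adding exponents of each base unit: kg: 1, m: 1, s: -2
SI base units of force: kg·m/s²

Answer: kg·m/s²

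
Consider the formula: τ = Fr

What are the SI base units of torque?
Units of each symbol in τ = Fr:
  F (force): kg·m/s²
  r (lever arm): m

Multiplying the contributions: [kg·m/s²] · [m]
Adding exponents of each base unit: kg: 1, m: 2, s: -2
SI base units of torque: kg·m²/s²

Answer: kg·m²/s²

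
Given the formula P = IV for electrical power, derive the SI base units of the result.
Units of each symbol in P = IV:
  I (current): A
  V (voltage, in volts): kg·m²/(s³·A)

Multiplying the contributions: [A] · [kg·m²/(s³·A)]
Adding exponents of each base unit: kg: 1, m: 2, s: -3
SI base units of electrical power: kg·m²/s³

Answer: kg·m²/s³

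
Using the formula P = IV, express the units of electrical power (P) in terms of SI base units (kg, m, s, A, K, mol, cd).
Units of each symbol in P = IV:
  I (current): A
  V (voltage, in volts): kg·m²/(s³·A)

Multiplying the contributions: [A] · [kg·m²/(s³·A)]
Adding exponents of each base unit: kg: 1, m: 2, s: -3
SI base units of electrical power: kg·m²/s³

Answer: kg·m²/s³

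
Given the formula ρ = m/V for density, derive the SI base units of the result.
Units of each symbol in ρ = m/V:
  m (mass): kg
  V (volume): m³  → in the denominator, contributes 1/m³

Multiplying the contributions: [kg] · [1/m³]
Adding exponents of each base unit: kg: 1, m: -3
SI base units of density: kg/m³

Answer: kg/m³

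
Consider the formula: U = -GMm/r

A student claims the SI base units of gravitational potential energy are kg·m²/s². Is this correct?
Units of each symbol in U = -GMm/r:
  G (gravitational constant): m³/(kg·s²)
  M (mass): kg
  m (mass): kg
  r (distance): m  → in the denominator, contributes 1/m
  The minus sign does not affect the units.

Multiplying the contributions: [m³/(kg·s²)] · [kg] · [kg] · [1/m]
Adding exponents of each base unit: kg: 1, m: 2, s: -2
SI base units of gravitational potential energy: kg·m²/s²

The claimed units kg·m²/s² match the derived units, so the claim is correct.

Answer: Yes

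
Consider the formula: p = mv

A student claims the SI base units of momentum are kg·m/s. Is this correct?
Units of each symbol in p = mv:
  m (mass): kg
  v (velocity): m/s

Multiplying the contributions: [kg] · [m/s]
Adding exponents of each base unit: kg: 1, m: 1, s: -1
SI base units of momentum: kg·m/s

The claimed units kg·m/s match the derived units, so the claim is correct.

Answer: Yes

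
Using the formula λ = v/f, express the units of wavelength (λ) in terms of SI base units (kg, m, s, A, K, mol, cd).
Units of each symbol in λ = v/f:
  v (wave speed): m/s
  f (frequency): 1/s  → in the denominator, contributes s

Multiplying the contributions: [m/s] · [s]
Adding exponents of each base unit: m: 1
SI base units of wavelength: m

Answer: m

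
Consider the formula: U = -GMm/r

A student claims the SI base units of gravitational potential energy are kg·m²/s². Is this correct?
Units of each symbol in U = -GMm/r:
  G (gravitational constant): m³/(kg·s²)
  M (mass): kg
  m (mass): kg
  r (distance): m  → in the denominator, contributes 1/m
  The minus sign does not affect the units.

Multiplying the contributions: [m³/(kg·s²)] · [kg] · [kg] · [1/m]
Adding exponents of each base unit: kg: 1, m: 2, s: -2
SI base units of gravitational potential energy: kg·m²/s²

The claimed units kg·m²/s² match the derived units, so the claim is correct.

Answer: Yes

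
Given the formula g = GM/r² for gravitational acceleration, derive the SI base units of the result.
Units of each symbol in g = GM/r²:
  G (gravitational constant): m³/(kg·s²)
  M (mass): kg
  r (distance): m  → to the power 2 in the denominator, contributes 1/m²

Multiplying the contributions: [m³/(kg·s²)] · [kg] · [1/m²]
Adding exponents of each base unit: m: 1, s: -2
SI base units of gravitational acceleration: m/s²

Answer: m/s²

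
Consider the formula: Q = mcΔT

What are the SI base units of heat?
Units of each symbol in Q = mcΔT:
  m (mass): kg
  c (specific heat capacity, in J/(kg·K)): m²/(s²·K)
  ΔT (temperature change): K

Multiplying the contributions: [kg] · [m²/(s²·K)] · [K]
Adding exponents of each base unit: kg: 1, m: 2, s: -2
SI base units of heat: kg·m²/s²

Answer: kg·m²/s²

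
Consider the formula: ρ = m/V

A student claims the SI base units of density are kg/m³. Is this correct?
Units of each symbol in ρ = m/V:
  m (mass): kg
  V (volume): m³  → in the denominator, contributes 1/m³

Multiplying the contributions: [kg] · [1/m³]
Adding exponents of each base unit: kg: 1, m: -3
SI base units of density: kg/m³

The claimed units kg/m³ match the derived units, so the claim is correct.

Answer: Yes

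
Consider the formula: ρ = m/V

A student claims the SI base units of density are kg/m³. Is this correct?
Units of each symbol in ρ = m/V:
  m (mass): kg
  V (volume): m³  → in the denominator, contributes 1/m³

Multiplying the contributions: [kg] · [1/m³]
Adding exponents of each base unit: kg: 1, m: -3
SI base units of density: kg/m³

The claimed units kg/m³ match the derived units, so the claim is correct.

Answer: Yes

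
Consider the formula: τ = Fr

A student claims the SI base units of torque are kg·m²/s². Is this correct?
Units of each symbol in τ = Fr:
  F (force): kg·m/s²
  r (lever arm): m

Multiplying the contributions: [kg·m/s²] · [m]
Adding exponents of each base unit: kg: 1, m: 2, s: -2
SI base units of torque: kg·m²/s²

The claimed units kg·m²/s² match the derived units, so the claim is correct.

Answer: Yes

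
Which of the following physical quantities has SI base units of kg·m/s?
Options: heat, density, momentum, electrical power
Checking the SI base units of each option:
  heat (Q = mcΔT): kg·m²/s²  ✗
  density (ρ = m/V): kg/m³  ✗
  momentum (p = mv): kg·m/s  ✓ matches
  electrical power (P = IV): kg·m²/s³  ✗

Only momentum has units kg·m/s.

Answer: momentum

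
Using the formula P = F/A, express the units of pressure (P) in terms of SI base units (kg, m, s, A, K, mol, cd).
Units of each symbol in P = F/A:
  F (force): kg·m/s²
  A (area): m²  → in the denominator, contributes 1/m²

Multiplying the contributions: [kg·m/s²] · [1/m²]
Adding exponents of each base unit: kg: 1, m: -1, s: -2
SI base units of pressure: kg/(m·s²)

Answer: kg/(m·s²)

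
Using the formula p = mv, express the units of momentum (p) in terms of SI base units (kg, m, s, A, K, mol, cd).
Units of each symbol in p = mv:
  m (mass): kg
  v (velocity): m/s

Multiplying the contributions: [kg] · [m/s]
Adding exponents of each base unit: kg: 1, m: 1, s: -1
SI base units of momentum: kg·m/s

Answer: kg·m/s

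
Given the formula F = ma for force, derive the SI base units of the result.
Units of each symbol in F = ma:
  m (mass): kg
  a (acceleration): m/s²

Multiplying the contributions: [kg] · [m/s²]
Adding exponents of each base unit: kg: 1, m: 1, s: -2
SI base units of force: kg·m/s²

Answer: kg·m/s²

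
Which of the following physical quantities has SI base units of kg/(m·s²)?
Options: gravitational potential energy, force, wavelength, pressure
Checking the SI base units of each option:
  gravitational potential energy (U = -GMm/r): kg·m²/s²  ✗
  force (F = ma): kg·m/s²  ✗
  wavelength (λ = v/f): m  ✗
  pressure (P = F/A): kg/(m·s²)  ✓ matches

Only pressure has units kg/(m·s²).

Answer: pressure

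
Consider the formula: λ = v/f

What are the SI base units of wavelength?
Units of each symbol in λ = v/f:
  v (wave speed): m/s
  f (frequency): 1/s  → in the denominator, contributes s

Multiplying the contributions: [m/s] · [s]
Adding exponents of each base unit: m: 1
SI base units of wavelength: m

Answer: m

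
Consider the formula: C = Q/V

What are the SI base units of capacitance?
Units of each symbol in C = Q/V:
  Q (charge, in coulombs): s·A
  V (voltage, in volts): kg·m²/(s³·A)  → in the denominator, contributes s³·A/(kg·m²)

Multiplying the contributions: [s·A] · [s³·A/(kg·m²)]
Adding exponents of each base unit: kg: -1, m: -2, s: 4, A: 2
SI base units of capacitance: s⁴·A²/(kg·m²)

Answer: s⁴·A²/(kg·m²)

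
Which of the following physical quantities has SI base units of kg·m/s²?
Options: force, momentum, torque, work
Checking the SI base units of each option:
  force (F = ma): kg·m/s²  ✓ matches
  momentum (p = mv): kg·m/s  ✗
  torque (τ = Fr): kg·m²/s²  ✗
  work (W = Fd): kg·m²/s²  ✗

Only force has units kg·m/s².

Answer: force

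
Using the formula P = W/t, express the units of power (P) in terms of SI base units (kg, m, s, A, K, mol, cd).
Units of each symbol in P = W/t:
  W (work): kg·m²/s²
  t (time): s  → in the denominator, contributes 1/s

Multiplying the contributions: [kg·m²/s²] · [1/s]
Adding exponents of each base unit: kg: 1, m: 2, s: -3
SI base units of power: kg·m²/s³

Answer: kg·m²/s³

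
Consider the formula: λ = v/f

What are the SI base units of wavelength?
Units of each symbol in λ = v/f:
  v (wave speed): m/s
  f (frequency): 1/s  → in the denominator, contributes s

Multiplying the contributions: [m/s] · [s]
Adding exponents of each base unit: m: 1
SI base units of wavelength: m

Answer: m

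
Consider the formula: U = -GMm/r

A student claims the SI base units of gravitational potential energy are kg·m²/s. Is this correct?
Units of each symbol in U = -GMm/r:
  G (gravitational constant): m³/(kg·s²)
  M (mass): kg
  m (mass): kg
  r (distance): m  → in the denominator, contributes 1/m
  The minus sign does not affect the units.

Multiplying the contributions: [m³/(kg·s²)] · [kg] · [kg] · [1/m]
Adding exponents of each base unit: kg: 1, m: 2, s: -2
SI base units of gravitational potential energy: kg·m²/s²

The claimed units kg·m²/s (exponents kg: 1, m: 2, s: -1) do not match the derived units kg·m²/s² (exponents kg: 1, m: 2, s: -2), so the claim is incorrect.

Answer: No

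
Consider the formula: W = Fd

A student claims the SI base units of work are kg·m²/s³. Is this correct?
Units of each symbol in W = Fd:
  F (force): kg·m/s²
  d (displacement): m

Multiplying the contributions: [kg·m/s²] · [m]
Adding exponents of each base unit: kg: 1, m: 2, s: -2
SI base units of work: kg·m²/s²

The claimed units kg·m²/s³ (exponents kg: 1, m: 2, s: -3) do not match the derived units kg·m²/s² (exponents kg: 1, m: 2, s: -2), so the claim is incorrect.

Answer: No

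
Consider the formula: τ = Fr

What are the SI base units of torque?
Units of each symbol in τ = Fr:
  F (force): kg·m/s²
  r (lever arm): m

Multiplying the contributions: [kg·m/s²] · [m]
Adding exponents of each base unit: kg: 1, m: 2, s: -2
SI base units of torque: kg·m²/s²

Answer: kg·m²/s²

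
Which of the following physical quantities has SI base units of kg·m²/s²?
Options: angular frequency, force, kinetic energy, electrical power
Checking the SI base units of each option:
  angular frequency (ω = 2πf): 1/s  ✗
  force (F = ma): kg·m/s²  ✗
  kinetic energy (E = ½mv²): kg·m²/s²  ✓ matches
  electrical power (P = IV): kg·m²/s³  ✗

Only kinetic energy has units kg·m²/s².

Answer: kinetic energy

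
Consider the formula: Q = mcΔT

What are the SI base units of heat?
Units of each symbol in Q = mcΔT:
  m (mass): kg
  c (specific heat capacity, in J/(kg·K)): m²/(s²·K)
  ΔT (temperature change): K

Multiplying the contributions: [kg] · [m²/(s²·K)] · [K]
Adding exponents of each base unit: kg: 1, m: 2, s: -2
SI base units of heat: kg·m²/s²

Answer: kg·m²/s²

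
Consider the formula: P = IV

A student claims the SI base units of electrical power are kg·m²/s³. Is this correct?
Units of each symbol in P = IV:
  I (current): A
  V (voltage, in volts): kg·m²/(s³·A)

Multiplying the contributions: [A] · [kg·m²/(s³·A)]
Adding exponents of each base unit: kg: 1, m: 2, s: -3
SI base units of electrical power: kg·m²/s³

The claimed units kg·m²/s³ match the derived units, so the claim is correct.

Answer: Yes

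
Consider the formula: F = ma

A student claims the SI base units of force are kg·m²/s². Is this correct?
Units of each symbol in F = ma:
  m (mass): kg
  a (acceleration): m/s²

Multiplying the contributions: [kg] · [m/s²]
Adding exponents of each base unit: kg: 1, m: 1, s: -2
SI base units of force: kg·m/s²

The claimed units kg·m²/s² (exponents kg: 1, m: 2, s: -2) do not match the derived units kg·m/s² (exponents kg: 1, m: 1, s: -2), so the claim is incorrect.

Answer: No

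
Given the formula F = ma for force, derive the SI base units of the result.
Units of each symbol in F = ma:
  m (mass): kg
  a (acceleration): m/s²

Multiplying the contributions: [kg] · [m/s²]
Adding exponents of each base unit: kg: 1, m: 1, s: -2
SI base units of force: kg·m/s²

Answer: kg·m/s²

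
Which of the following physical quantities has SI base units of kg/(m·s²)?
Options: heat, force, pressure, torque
Checking the SI base units of each option:
  heat (Q = mcΔT): kg·m²/s²  ✗
  force (F = ma): kg·m/s²  ✗
  pressure (P = F/A): kg/(m·s²)  ✓ matches
  torque (τ = Fr): kg·m²/s²  ✗

Only pressure has units kg/(m·s²).

Answer: pressure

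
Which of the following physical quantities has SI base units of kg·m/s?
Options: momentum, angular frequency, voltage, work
Checking the SI base units of each option:
  momentum (p = mv): kg·m/s  ✓ matches
  angular frequency (ω = 2πf): 1/s  ✗
  voltage (V = IR): kg·m²/(s³·A)  ✗
  work (W = Fd): kg·m²/s²  ✗

Only momentum has units kg·m/s.

Answer: momentum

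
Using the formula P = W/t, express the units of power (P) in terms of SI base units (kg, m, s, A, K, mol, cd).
Units of each symbol in P = W/t:
  W (work): kg·m²/s²
  t (time): s  → in the denominator, contributes 1/s

Multiplying the contributions: [kg·m²/s²] · [1/s]
Adding exponents of each base unit: kg: 1, m: 2, s: -3
SI base units of power: kg·m²/s³

Answer: kg·m²/s³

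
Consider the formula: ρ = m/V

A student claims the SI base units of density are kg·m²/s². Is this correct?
Units of each symbol in ρ = m/V:
  m (mass): kg
  V (volume): m³  → in the denominator, contributes 1/m³

Multiplying the contributions: [kg] · [1/m³]
Adding exponents of each base unit: kg: 1, m: -3
SI base units of density: kg/m³

The claimed units kg·m²/s² (exponents kg: 1, m: 2, s: -2) do not match the derived units kg/m³ (exponents kg: 1, m: -3), so the claim is incorrect.

Answer: No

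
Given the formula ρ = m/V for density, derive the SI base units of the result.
Units of each symbol in ρ = m/V:
  m (mass): kg
  V (volume): m³  → in the denominator, contributes 1/m³

Multiplying the contributions: [kg] · [1/m³]
Adding exponents of each base unit: kg: 1, m: -3
SI base units of density: kg/m³

Answer: kg/m³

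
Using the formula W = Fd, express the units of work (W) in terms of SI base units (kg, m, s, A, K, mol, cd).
Units of each symbol in W = Fd:
  F (force): kg·m/s²
  d (displacement): m

Multiplying the contributions: [kg·m/s²] · [m]
Adding exponents of each base unit: kg: 1, m: 2, s: -2
SI base units of work: kg·m²/s²

Answer: kg·m²/s²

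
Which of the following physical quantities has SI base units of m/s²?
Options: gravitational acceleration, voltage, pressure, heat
Checking the SI base units of each option:
  gravitational acceleration (g = GM/r²): m/s²  ✓ matches
  voltage (V = IR): kg·m²/(s³·A)  ✗
  pressure (P = F/A): kg/(m·s²)  ✗
  heat (Q = mcΔT): kg·m²/s²  ✗

Only gravitational acceleration has units m/s².

Answer: gravitational acceleration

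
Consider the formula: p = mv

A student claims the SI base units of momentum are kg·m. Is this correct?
Units of each symbol in p = mv:
  m (mass): kg
  v (velocity): m/s

Multiplying the contributions: [kg] · [m/s]
Adding exponents of each base unit: kg: 1, m: 1, s: -1
SI base units of momentum: kg·m/s

The claimed units kg·m (exponents kg: 1, m: 1) do not match the derived units kg·m/s (exponents kg: 1, m: 1, s: -1), so the claim is incorrect.

Answer: No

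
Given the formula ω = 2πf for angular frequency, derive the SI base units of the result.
Units of each symbol in ω = 2πf:
  f (frequency): 1/s
  The factor 2π is dimensionless.

Multiplying the contributions: [1/s]
Adding exponents of each base unit: s: -1
SI base units of angular frequency: 1/s

Answer: 1/s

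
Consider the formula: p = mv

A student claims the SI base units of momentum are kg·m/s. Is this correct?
Units of each symbol in p = mv:
  m (mass): kg
  v (velocity): m/s

Multiplying the contributions: [kg] · [m/s]
Adding exponents of each base unit: kg: 1, m: 1, s: -1
SI base units of momentum: kg·m/s

The claimed units kg·m/s match the derived units, so the claim is correct.

Answer: Yes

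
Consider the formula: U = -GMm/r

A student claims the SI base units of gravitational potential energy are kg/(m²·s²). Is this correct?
Units of each symbol in U = -GMm/r:
  G (gravitational constant): m³/(kg·s²)
  M (mass): kg
  m (mass): kg
  r (distance): m  → in the denominator, contributes 1/m
  The minus sign does not affect the units.

Multiplying the contributions: [m³/(kg·s²)] · [kg] · [kg] · [1/m]
Adding exponents of each base unit: kg: 1, m: 2, s: -2
SI base units of gravitational potential energy: kg·m²/s²

The claimed units kg/(m²·s²) (exponents kg: 1, m: -2, s: -2) do not match the derived units kg·m²/s² (exponents kg: 1, m: 2, s: -2), so the claim is incorrect.

Answer: No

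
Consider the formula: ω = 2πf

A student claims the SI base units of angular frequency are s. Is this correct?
Units of each symbol in ω = 2πf:
  f (frequency): 1/s
  The factor 2π is dimensionless.

Multiplying the contributions: [1/s]
Adding exponents of each base unit: s: -1
SI base units of angular frequency: 1/s

The claimed units s (exponents s: 1) do not match the derived units 1/s (exponents s: -1), so the claim is incorrect.

Answer: No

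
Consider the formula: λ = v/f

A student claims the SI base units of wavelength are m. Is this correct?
Units of each symbol in λ = v/f:
  v (wave speed): m/s
  f (frequency): 1/s  → in the denominator, contributes s

Multiplying the contributions: [m/s] · [s]
Adding exponents of each base unit: m: 1
SI base units of wavelength: m

The claimed units m match the derived units, so the claim is correct.

Answer: Yes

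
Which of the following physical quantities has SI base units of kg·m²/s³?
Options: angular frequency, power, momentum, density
Checking the SI base units of each option:
  angular frequency (ω = 2πf): 1/s  ✗
  power (P = W/t): kg·m²/s³  ✓ matches
  momentum (p = mv): kg·m/s  ✗
  density (ρ = m/V): kg/m³  ✗

Only power has units kg·m²/s³.

Answer: power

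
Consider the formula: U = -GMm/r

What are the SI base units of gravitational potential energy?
Units of each symbol in U = -GMm/r:
  G (gravitational constant): m³/(kg·s²)
  M (mass): kg
  m (mass): kg
  r (distance): m  → in the denominator, contributes 1/m
  The minus sign does not affect the units.

Multiplying the contributions: [m³/(kg·s²)] · [kg] · [kg] · [1/m]
Adding exponents of each base unit: kg: 1, m: 2, s: -2
SI base units of gravitational potential energy: kg·m²/s²

Answer: kg·m²/s²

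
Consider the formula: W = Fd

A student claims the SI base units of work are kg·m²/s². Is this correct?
Units of each symbol in W = Fd:
  F (force): kg·m/s²
  d (displacement): m

Multiplying the contributions: [kg·m/s²] · [m]
Adding exponents of each base unit: kg: 1, m: 2, s: -2
SI base units of work: kg·m²/s²

The claimed units kg·m²/s² match the derived units, so the claim is correct.

Answer: Yes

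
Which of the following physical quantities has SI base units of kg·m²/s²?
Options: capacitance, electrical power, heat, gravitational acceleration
Checking the SI base units of each option:
  capacitance (C = Q/V): s⁴·A²/(kg·m²)  ✗
  electrical power (P = IV): kg·m²/s³  ✗
  heat (Q = mcΔT): kg·m²/s²  ✓ matches
  gravitational acceleration (g = GM/r²): m/s²  ✗

Only heat has units kg·m²/s².

Answer: heat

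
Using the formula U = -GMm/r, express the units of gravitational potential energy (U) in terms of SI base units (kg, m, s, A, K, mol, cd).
Units of each symbol in U = -GMm/r:
  G (gravitational constant): m³/(kg·s²)
  M (mass): kg
  m (mass): kg
  r (distance): m  → in the denominator, contributes 1/m
  The minus sign does not affect the units.

Multiplying the contributions: [m³/(kg·s²)] · [kg] · [kg] · [1/m]
Adding exponents of each base unit: kg: 1, m: 2, s: -2
SI base units of gravitational potential energy: kg·m²/s²

Answer: kg·m²/s²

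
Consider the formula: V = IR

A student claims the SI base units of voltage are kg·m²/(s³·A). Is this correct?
Units of each symbol in V = IR:
  I (current): A
  R (resistance, in ohms): kg·m²/(s³·A²)

Multiplying the contributions: [A] · [kg·m²/(s³·A²)]
Adding exponents of each base unit: kg: 1, m: 2, s: -3, A: -1
SI base units of voltage: kg·m²/(s³·A)

The claimed units kg·m²/(s³·A) match the derived units, so the claim is correct.

Answer: Yes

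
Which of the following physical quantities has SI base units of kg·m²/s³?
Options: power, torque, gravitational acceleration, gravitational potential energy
Checking the SI base units of each option:
  power (P = W/t): kg·m²/s³  ✓ matches
  torque (τ = Fr): kg·m²/s²  ✗
  gravitational acceleration (g = GM/r²): m/s²  ✗
  gravitational potential energy (U = -GMm/r): kg·m²/s²  ✗

Only power has units kg·m²/s³.

Answer: power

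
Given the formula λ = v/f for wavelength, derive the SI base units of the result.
Units of each symbol in λ = v/f:
  v (wave speed): m/s
  f (frequency): 1/s  → in the denominator, contributes s

Multiplying the contributions: [m/s] · [s]
Adding exponents of each base unit: m: 1
SI base units of wavelength: m

Answer: m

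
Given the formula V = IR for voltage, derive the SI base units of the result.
Units of each symbol in V = IR:
  I (current): A
  R (resistance, in ohms): kg·m²/(s³·A²)

Multiplying the contributions: [A] · [kg·m²/(s³·A²)]
Adding exponents of each base unit: kg: 1, m: 2, s: -3, A: -1
SI base units of voltage: kg·m²/(s³·A)

Answer: kg·m²/(s³·A)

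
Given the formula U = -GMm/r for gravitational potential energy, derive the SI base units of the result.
Units of each symbol in U = -GMm/r:
  G (gravitational constant): m³/(kg·s²)
  M (mass): kg
  m (mass): kg
  r (distance): m  → in the denominator, contributes 1/m
  The minus sign does not affect the units.

Multiplying the contributions: [m³/(kg·s²)] · [kg] · [kg] · [1/m]
Adding exponents of each base unit: kg: 1, m: 2, s: -2
SI base units of gravitational potential energy: kg·m²/s²

Answer: kg·m²/s²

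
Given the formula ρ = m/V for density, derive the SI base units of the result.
Units of each symbol in ρ = m/V:
  m (mass): kg
  V (volume): m³  → in the denominator, contributes 1/m³

Multiplying the contributions: [kg] · [1/m³]
Adding exponents of each base unit: kg: 1, m: -3
SI base units of density: kg/m³

Answer: kg/m³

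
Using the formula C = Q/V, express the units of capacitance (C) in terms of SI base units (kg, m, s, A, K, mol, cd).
Units of each symbol in C = Q/V:
  Q (charge, in coulombs): s·A
  V (voltage, in volts): kg·m²/(s³·A)  → in the denominator, contributes s³·A/(kg·m²)

Multiplying the contributions: [s·A] · [s³·A/(kg·m²)]
Adding exponents of each base unit: kg: -1, m: -2, s: 4, A: 2
SI base units of capacitance: s⁴·A²/(kg·m²)

Answer: s⁴·A²/(kg·m²)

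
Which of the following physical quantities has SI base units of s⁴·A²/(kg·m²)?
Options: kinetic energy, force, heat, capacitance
Checking the SI base units of each option:
  kinetic energy (E = ½mv²): kg·m²/s²  ✗
  force (F = ma): kg·m/s²  ✗
  heat (Q = mcΔT): kg·m²/s²  ✗
  capacitance (C = Q/V): s⁴·A²/(kg·m²)  ✓ matches

Only capacitance has units s⁴·A²/(kg·m²).

Answer: capacitance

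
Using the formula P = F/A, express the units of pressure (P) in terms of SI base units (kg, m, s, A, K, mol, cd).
Units of each symbol in P = F/A:
  F (force): kg·m/s²
  A (area): m²  → in the denominator, contributes 1/m²

Multiplying the contributions: [kg·m/s²] · [1/m²]
Adding exponents of each base unit: kg: 1, m: -1, s: -2
SI base units of pressure: kg/(m·s²)

Answer: kg/(m·s²)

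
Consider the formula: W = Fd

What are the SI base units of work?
Units of each symbol in W = Fd:
  F (force): kg·m/s²
  d (displacement): m

Multiplying the contributions: [kg·m/s²] · [m]
Adding exponents of each base unit: kg: 1, m: 2, s: -2
SI base units of work: kg·m²/s²

Answer: kg·m²/s²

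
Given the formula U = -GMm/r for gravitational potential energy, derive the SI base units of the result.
Units of each symbol in U = -GMm/r:
  G (gravitational constant): m³/(kg·s²)
  M (mass): kg
  m (mass): kg
  r (distance): m  → in the denominator, contributes 1/m
  The minus sign does not affect the units.

Multiplying the contributions: [m³/(kg·s²)] · [kg] · [kg] · [1/m]
Adding exponents of each base unit: kg: 1, m: 2, s: -2
SI base units of gravitational potential energy: kg·m²/s²

Answer: kg·m²/s²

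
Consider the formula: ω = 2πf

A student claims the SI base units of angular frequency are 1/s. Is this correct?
Units of each symbol in ω = 2πf:
  f (frequency): 1/s
  The factor 2π is dimensionless.

Multiplying the contributions: [1/s]
Adding exponents of each base unit: s: -1
SI base units of angular frequency: 1/s

The claimed units 1/s match the derived units, so the claim is correct.

Answer: Yes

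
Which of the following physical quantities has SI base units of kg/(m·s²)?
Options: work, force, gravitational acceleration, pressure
Checking the SI base units of each option:
  work (W = Fd): kg·m²/s²  ✗
  force (F = ma): kg·m/s²  ✗
  gravitational acceleration (g = GM/r²): m/s²  ✗
  pressure (P = F/A): kg/(m·s²)  ✓ matches

Only pressure has units kg/(m·s²).

Answer: pressure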